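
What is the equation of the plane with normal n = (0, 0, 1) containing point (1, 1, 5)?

The plane through P with normal n = (a, b, c) satisfies n·(r - P) = 0,
i.e. ax + by + cz = a·x₀ + b·y₀ + c·z₀.
d = 0·1 + 0·1 + 1·5
  = 0 + 0 + 5
  = 5
Equation: z = 5

z = 5


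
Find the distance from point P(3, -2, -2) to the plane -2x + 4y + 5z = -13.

distance = |a·x₀ + b·y₀ + c·z₀ - d| / √(a² + b² + c²)
  = |(-2)·3 + 4·(-2) + 5·(-2) - (-13)| / √((-2)² + 4² + 5²)
  = |-6 - 8 - 10 + 13| / √(4 + 16 + 25)
  = |-11| / √45
  = 11 / 6.708
  ≈ 1.64

1.64


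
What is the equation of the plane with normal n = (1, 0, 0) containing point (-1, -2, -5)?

The plane through P with normal n = (a, b, c) satisfies n·(r - P) = 0,
i.e. ax + by + cz = a·x₀ + b·y₀ + c·z₀.
d = 1·(-1) + 0·(-2) + 0·(-5)
  = -1 + 0 + 0
  = -1
Equation: x = -1

x = -1


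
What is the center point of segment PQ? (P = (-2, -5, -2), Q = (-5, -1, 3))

M = ((x₁+x₂)/2, (y₁+y₂)/2, (z₁+z₂)/2)
  = ((-2 - 5)/2, (-5 - 1)/2, (-2 + 3)/2)
  = (-7/2, -6/2, 1/2)
  = (-3.5, -3, 0.5)

(-3.5, -3, 0.5)


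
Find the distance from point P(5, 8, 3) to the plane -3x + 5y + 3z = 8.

distance = |a·x₀ + b·y₀ + c·z₀ - d| / √(a² + b² + c²)
  = |(-3)·5 + 5·8 + 3·3 - 8| / √((-3)² + 5² + 3²)
  = |-15 + 40 + 9 - 8| / √(9 + 25 + 9)
  = |26| / √43
  = 26 / 6.557
  ≈ 3.965

3.965


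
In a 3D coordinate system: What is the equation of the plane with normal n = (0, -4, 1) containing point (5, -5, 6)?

The plane through P with normal n = (a, b, c) satisfies n·(r - P) = 0,
i.e. ax + by + cz = a·x₀ + b·y₀ + c·z₀.
d = 0·5 + (-4)·(-5) + 1·6
  = 0 + 20 + 6
  = 26
Equation: -4y + z = 26

-4y + z = 26


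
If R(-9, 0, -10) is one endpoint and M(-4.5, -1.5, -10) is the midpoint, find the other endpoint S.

S = 2M - R
  = (2·(-4.5) - (-9), 2·(-1.5) - 0, 2·(-10) - (-10))
  = (-9 + 9, -3 + 0, -20 + 10)
  = (0, -3, -10)

(0, -3, -10)


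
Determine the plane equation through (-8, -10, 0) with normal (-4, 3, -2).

The plane through P with normal n = (a, b, c) satisfies n·(r - P) = 0,
i.e. ax + by + cz = a·x₀ + b·y₀ + c·z₀.
d = (-4)·(-8) + 3·(-10) + (-2)·0
  = 32 - 30 + 0
  = 2
Equation: -4x + 3y - 2z = 2

-4x + 3y - 2z = 2


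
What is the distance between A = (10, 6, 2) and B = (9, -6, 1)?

d = √[(x₂-x₁)² + (y₂-y₁)² + (z₂-z₁)²]
  = √[(-1)² + (-12)² + (-1)²]
  = √[1 + 144 + 1]
  = √146
  ≈ 12.08

12.08


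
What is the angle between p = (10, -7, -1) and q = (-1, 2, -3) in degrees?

p·q = 10·(-1) + (-7)·2 + (-1)·(-3) = -10 - 14 + 3 = -21
|p| = √(10² + (-7)² + (-1)²) = √150 ≈ 12.25
|q| = √((-1)² + 2² + (-3)²) = √14 ≈ 3.742
cos θ = (p·q)/(|p||q|) = -21/(12.25·3.742) ≈ -0.4583
θ = arccos(-0.4583) ≈ 117.3°

117.3°


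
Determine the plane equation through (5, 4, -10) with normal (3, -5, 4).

The plane through P with normal n = (a, b, c) satisfies n·(r - P) = 0,
i.e. ax + by + cz = a·x₀ + b·y₀ + c·z₀.
d = 3·5 + (-5)·4 + 4·(-10)
  = 15 - 20 - 40
  = -45
Equation: 3x - 5y + 4z = -45

3x - 5y + 4z = -45


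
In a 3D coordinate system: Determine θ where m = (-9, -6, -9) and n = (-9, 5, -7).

m·n = (-9)·(-9) + (-6)·5 + (-9)·(-7) = 81 - 30 + 63 = 114
|m| = √((-9)² + (-6)² + (-9)²) = √198 ≈ 14.07
|n| = √((-9)² + 5² + (-7)²) = √155 ≈ 12.45
cos θ = (m·n)/(|m||n|) = 114/(14.07·12.45) ≈ 0.6507
θ = arccos(0.6507) ≈ 49.4°

49.4°


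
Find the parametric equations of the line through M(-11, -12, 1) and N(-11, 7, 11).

Direction vector d = N - M = (-11 + 11, 7 + 12, 11 - 1) = (0, 19, 10)
Parametric form r = M + t·d:
x = -11, y = -12 + 19t, z = 1 + 10t

x = -11, y = -12 + 19t, z = 1 + 10t


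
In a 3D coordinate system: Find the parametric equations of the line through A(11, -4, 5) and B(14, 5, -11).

Direction vector d = B - A = (14 - 11, 5 + 4, -11 - 5) = (3, 9, -16)
Parametric form r = A + t·d:
x = 11 + 3t, y = -4 + 9t, z = 5 - 16t

x = 11 + 3t, y = -4 + 9t, z = 5 - 16t


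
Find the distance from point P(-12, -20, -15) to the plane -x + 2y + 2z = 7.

distance = |a·x₀ + b·y₀ + c·z₀ - d| / √(a² + b² + c²)
  = |(-1)·(-12) + 2·(-20) + 2·(-15) - 7| / √((-1)² + 2² + 2²)
  = |12 - 40 - 30 - 7| / √(1 + 4 + 4)
  = |-65| / √9
  = 65 / 3
  ≈ 21.67

21.67


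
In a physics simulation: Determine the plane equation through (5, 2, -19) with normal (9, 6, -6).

The plane through P with normal n = (a, b, c) satisfies n·(r - P) = 0,
i.e. ax + by + cz = a·x₀ + b·y₀ + c·z₀.
d = 9·5 + 6·2 + (-6)·(-19)
  = 45 + 12 + 114
  = 171
Equation: 9x + 6y - 6z = 171

9x + 6y - 6z = 171


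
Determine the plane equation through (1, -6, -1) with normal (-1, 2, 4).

The plane through P with normal n = (a, b, c) satisfies n·(r - P) = 0,
i.e. ax + by + cz = a·x₀ + b·y₀ + c·z₀.
d = (-1)·1 + 2·(-6) + 4·(-1)
  = -1 - 12 - 4
  = -17
Equation: -x + 2y + 4z = -17

-x + 2y + 4z = -17


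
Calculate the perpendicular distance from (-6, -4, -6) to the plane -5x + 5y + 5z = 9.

distance = |a·x₀ + b·y₀ + c·z₀ - d| / √(a² + b² + c²)
  = |(-5)·(-6) + 5·(-4) + 5·(-6) - 9| / √((-5)² + 5² + 5²)
  = |30 - 20 - 30 - 9| / √(25 + 25 + 25)
  = |-29| / √75
  = 29 / 8.66
  ≈ 3.349

3.349


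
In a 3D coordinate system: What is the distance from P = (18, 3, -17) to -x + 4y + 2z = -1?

distance = |a·x₀ + b·y₀ + c·z₀ - d| / √(a² + b² + c²)
  = |(-1)·18 + 4·3 + 2·(-17) - (-1)| / √((-1)² + 4² + 2²)
  = |-18 + 12 - 34 + 1| / √(1 + 16 + 4)
  = |-39| / √21
  = 39 / 4.583
  ≈ 8.51

8.51


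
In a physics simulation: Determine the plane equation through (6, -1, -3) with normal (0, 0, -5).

The plane through P with normal n = (a, b, c) satisfies n·(r - P) = 0,
i.e. ax + by + cz = a·x₀ + b·y₀ + c·z₀.
d = 0·6 + 0·(-1) + (-5)·(-3)
  = 0 + 0 + 15
  = 15
Equation: -5z = 15

-5z = 15


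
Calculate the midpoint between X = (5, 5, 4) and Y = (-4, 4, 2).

M = ((x₁+x₂)/2, (y₁+y₂)/2, (z₁+z₂)/2)
  = ((5 - 4)/2, (5 + 4)/2, (4 + 2)/2)
  = (1/2, 9/2, 6/2)
  = (0.5, 4.5, 3)

(0.5, 4.5, 3)


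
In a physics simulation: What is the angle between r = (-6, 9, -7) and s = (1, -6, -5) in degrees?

r·s = (-6)·1 + 9·(-6) + (-7)·(-5) = -6 - 54 + 35 = -25
|r| = √((-6)² + 9² + (-7)²) = √166 ≈ 12.88
|s| = √(1² + (-6)² + (-5)²) = √62 ≈ 7.874
cos θ = (r·s)/(|r||s|) = -25/(12.88·7.874) ≈ -0.2464
θ = arccos(-0.2464) ≈ 104.3°

104.3°


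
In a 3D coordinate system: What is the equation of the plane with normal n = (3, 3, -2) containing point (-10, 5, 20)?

The plane through P with normal n = (a, b, c) satisfies n·(r - P) = 0,
i.e. ax + by + cz = a·x₀ + b·y₀ + c·z₀.
d = 3·(-10) + 3·5 + (-2)·20
  = -30 + 15 - 40
  = -55
Equation: 3x + 3y - 2z = -55

3x + 3y - 2z = -55


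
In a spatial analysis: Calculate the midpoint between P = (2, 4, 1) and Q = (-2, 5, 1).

M = ((x₁+x₂)/2, (y₁+y₂)/2, (z₁+z₂)/2)
  = ((2 - 2)/2, (4 + 5)/2, (1 + 1)/2)
  = (0/2, 9/2, 2/2)
  = (0, 4.5, 1)

(0, 4.5, 1)


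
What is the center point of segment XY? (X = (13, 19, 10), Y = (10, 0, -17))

M = ((x₁+x₂)/2, (y₁+y₂)/2, (z₁+z₂)/2)
  = ((13 + 10)/2, (19 + 0)/2, (10 - 17)/2)
  = (23/2, 19/2, -7/2)
  = (11.5, 9.5, -3.5)

(11.5, 9.5, -3.5)


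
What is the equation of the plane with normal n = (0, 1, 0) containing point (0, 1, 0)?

The plane through P with normal n = (a, b, c) satisfies n·(r - P) = 0,
i.e. ax + by + cz = a·x₀ + b·y₀ + c·z₀.
d = 0·0 + 1·1 + 0·0
  = 0 + 1 + 0
  = 1
Equation: y = 1

y = 1


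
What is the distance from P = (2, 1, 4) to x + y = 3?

distance = |a·x₀ + b·y₀ + c·z₀ - d| / √(a² + b² + c²)
  = |1·2 + 1·1 + 0·4 - 3| / √(1² + 1² + 0²)
  = |2 + 1 + 0 - 3| / √(1 + 1 + 0)
  = |0| / √2
  = 0 / 1.414
  ≈ 0

0


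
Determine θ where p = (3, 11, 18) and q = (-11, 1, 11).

p·q = 3·(-11) + 11·1 + 18·11 = -33 + 11 + 198 = 176
|p| = √(3² + 11² + 18²) = √454 ≈ 21.31
|q| = √((-11)² + 1² + 11²) = √243 ≈ 15.59
cos θ = (p·q)/(|p||q|) = 176/(21.31·15.59) ≈ 0.5299
θ = arccos(0.5299) ≈ 58°

58°


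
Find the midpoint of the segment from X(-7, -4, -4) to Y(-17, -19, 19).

M = ((x₁+x₂)/2, (y₁+y₂)/2, (z₁+z₂)/2)
  = ((-7 - 17)/2, (-4 - 19)/2, (-4 + 19)/2)
  = (-24/2, -23/2, 15/2)
  = (-12, -11.5, 7.5)

(-12, -11.5, 7.5)


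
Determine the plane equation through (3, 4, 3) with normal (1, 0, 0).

The plane through P with normal n = (a, b, c) satisfies n·(r - P) = 0,
i.e. ax + by + cz = a·x₀ + b·y₀ + c·z₀.
d = 1·3 + 0·4 + 0·3
  = 3 + 0 + 0
  = 3
Equation: x = 3

x = 3


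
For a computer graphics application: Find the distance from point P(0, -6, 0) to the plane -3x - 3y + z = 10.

distance = |a·x₀ + b·y₀ + c·z₀ - d| / √(a² + b² + c²)
  = |(-3)·0 + (-3)·(-6) + 1·0 - 10| / √((-3)² + (-3)² + 1²)
  = |0 + 18 + 0 - 10| / √(9 + 9 + 1)
  = |8| / √19
  = 8 / 4.359
  ≈ 1.835

1.835


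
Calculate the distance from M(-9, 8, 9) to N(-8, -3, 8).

d = √[(x₂-x₁)² + (y₂-y₁)² + (z₂-z₁)²]
  = √[1² + (-11)² + (-1)²]
  = √[1 + 121 + 1]
  = √123
  ≈ 11.09

11.09


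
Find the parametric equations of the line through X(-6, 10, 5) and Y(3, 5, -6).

Direction vector d = Y - X = (3 + 6, 5 - 10, -6 - 5) = (9, -5, -11)
Parametric form r = X + t·d:
x = -6 + 9t, y = 10 - 5t, z = 5 - 11t

x = -6 + 9t, y = 10 - 5t, z = 5 - 11t


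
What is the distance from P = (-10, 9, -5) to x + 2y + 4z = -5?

distance = |a·x₀ + b·y₀ + c·z₀ - d| / √(a² + b² + c²)
  = |1·(-10) + 2·9 + 4·(-5) - (-5)| / √(1² + 2² + 4²)
  = |-10 + 18 - 20 + 5| / √(1 + 4 + 16)
  = |-7| / √21
  = 7 / 4.583
  ≈ 1.528

1.528


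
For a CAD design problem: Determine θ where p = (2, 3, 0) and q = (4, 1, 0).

p·q = 2·4 + 3·1 + 0·0 = 8 + 3 + 0 = 11
|p| = √(2² + 3² + 0²) = √13 ≈ 3.606
|q| = √(4² + 1² + 0²) = √17 ≈ 4.123
cos θ = (p·q)/(|p||q|) = 11/(3.606·4.123) ≈ 0.7399
θ = arccos(0.7399) ≈ 42.27°

42.27°


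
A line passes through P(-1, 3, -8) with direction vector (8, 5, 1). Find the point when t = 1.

P(t) = P + t·d
  = (-1 + 8·1, 3 + 5·1, -8 + 1·1)
  = (-1 + 8, 3 + 5, -8 + 1)
  = (7, 8, -7)

(7, 8, -7)


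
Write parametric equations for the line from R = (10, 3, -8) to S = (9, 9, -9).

Direction vector d = S - R = (9 - 10, 9 - 3, -9 + 8) = (-1, 6, -1)
Parametric form r = R + t·d:
x = 10 - t, y = 3 + 6t, z = -8 - t

x = 10 - t, y = 3 + 6t, z = -8 - t


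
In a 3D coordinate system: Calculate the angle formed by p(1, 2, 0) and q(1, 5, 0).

p·q = 1·1 + 2·5 + 0·0 = 1 + 10 + 0 = 11
|p| = √(1² + 2² + 0²) = √5 ≈ 2.236
|q| = √(1² + 5² + 0²) = √26 ≈ 5.099
cos θ = (p·q)/(|p||q|) = 11/(2.236·5.099) ≈ 0.9648
θ = arccos(0.9648) ≈ 15.26°

15.26°


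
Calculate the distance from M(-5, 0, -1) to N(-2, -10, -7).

d = √[(x₂-x₁)² + (y₂-y₁)² + (z₂-z₁)²]
  = √[3² + (-10)² + (-6)²]
  = √[9 + 100 + 36]
  = √145
  ≈ 12.04

12.04


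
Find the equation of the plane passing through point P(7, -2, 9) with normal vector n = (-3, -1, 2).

The plane through P with normal n = (a, b, c) satisfies n·(r - P) = 0,
i.e. ax + by + cz = a·x₀ + b·y₀ + c·z₀.
d = (-3)·7 + (-1)·(-2) + 2·9
  = -21 + 2 + 18
  = -1
Equation: -3x - y + 2z = -1

-3x - y + 2z = -1


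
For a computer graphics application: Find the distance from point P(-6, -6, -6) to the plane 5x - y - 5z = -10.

distance = |a·x₀ + b·y₀ + c·z₀ - d| / √(a² + b² + c²)
  = |5·(-6) + (-1)·(-6) + (-5)·(-6) - (-10)| / √(5² + (-1)² + (-5)²)
  = |-30 + 6 + 30 + 10| / √(25 + 1 + 25)
  = |16| / √51
  = 16 / 7.141
  ≈ 2.24

2.24


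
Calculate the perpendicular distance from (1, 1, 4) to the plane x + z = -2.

distance = |a·x₀ + b·y₀ + c·z₀ - d| / √(a² + b² + c²)
  = |1·1 + 0·1 + 1·4 - (-2)| / √(1² + 0² + 1²)
  = |1 + 0 + 4 + 2| / √(1 + 0 + 1)
  = |7| / √2
  = 7 / 1.414
  ≈ 4.95

4.95


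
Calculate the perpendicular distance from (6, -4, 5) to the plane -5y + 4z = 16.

distance = |a·x₀ + b·y₀ + c·z₀ - d| / √(a² + b² + c²)
  = |0·6 + (-5)·(-4) + 4·5 - 16| / √(0² + (-5)² + 4²)
  = |0 + 20 + 20 - 16| / √(0 + 25 + 16)
  = |24| / √41
  = 24 / 6.403
  ≈ 3.748

3.748


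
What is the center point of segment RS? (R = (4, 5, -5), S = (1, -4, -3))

M = ((x₁+x₂)/2, (y₁+y₂)/2, (z₁+z₂)/2)
  = ((4 + 1)/2, (5 - 4)/2, (-5 - 3)/2)
  = (5/2, 1/2, -8/2)
  = (2.5, 0.5, -4)

(2.5, 0.5, -4)


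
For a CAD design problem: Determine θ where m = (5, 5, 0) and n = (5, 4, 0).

m·n = 5·5 + 5·4 + 0·0 = 25 + 20 + 0 = 45
|m| = √(5² + 5² + 0²) = √50 ≈ 7.071
|n| = √(5² + 4² + 0²) = √41 ≈ 6.403
cos θ = (m·n)/(|m||n|) = 45/(7.071·6.403) ≈ 0.9939
θ = arccos(0.9939) ≈ 6.34°

6.34°


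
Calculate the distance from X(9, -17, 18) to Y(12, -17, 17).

d = √[(x₂-x₁)² + (y₂-y₁)² + (z₂-z₁)²]
  = √[3² + 0² + (-1)²]
  = √[9 + 0 + 1]
  = √10
  ≈ 3.162

3.162


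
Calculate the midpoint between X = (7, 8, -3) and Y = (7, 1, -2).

M = ((x₁+x₂)/2, (y₁+y₂)/2, (z₁+z₂)/2)
  = ((7 + 7)/2, (8 + 1)/2, (-3 - 2)/2)
  = (14/2, 9/2, -5/2)
  = (7, 4.5, -2.5)

(7, 4.5, -2.5)


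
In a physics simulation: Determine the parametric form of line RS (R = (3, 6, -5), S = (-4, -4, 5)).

Direction vector d = S - R = (-4 - 3, -4 - 6, 5 + 5) = (-7, -10, 10)
Parametric form r = R + t·d:
x = 3 - 7t, y = 6 - 10t, z = -5 + 10t

x = 3 - 7t, y = 6 - 10t, z = -5 + 10t


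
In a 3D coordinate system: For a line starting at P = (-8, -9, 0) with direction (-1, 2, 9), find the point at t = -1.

P(t) = P + t·d
  = (-8 + (-1)·(-1), -9 + 2·(-1), 0 + 9·(-1))
  = (-8 + 1, -9 - 2, 0 - 9)
  = (-7, -11, -9)

(-7, -11, -9)


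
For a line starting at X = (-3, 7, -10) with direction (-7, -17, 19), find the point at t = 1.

P(t) = X + t·d
  = (-3 + (-7)·1, 7 + (-17)·1, -10 + 19·1)
  = (-3 - 7, 7 - 17, -10 + 19)
  = (-10, -10, 9)

(-10, -10, 9)


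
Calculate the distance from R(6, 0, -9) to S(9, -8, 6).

d = √[(x₂-x₁)² + (y₂-y₁)² + (z₂-z₁)²]
  = √[3² + (-8)² + 15²]
  = √[9 + 64 + 225]
  = √298
  ≈ 17.26

17.26


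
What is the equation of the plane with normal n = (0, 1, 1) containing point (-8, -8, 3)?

The plane through P with normal n = (a, b, c) satisfies n·(r - P) = 0,
i.e. ax + by + cz = a·x₀ + b·y₀ + c·z₀.
d = 0·(-8) + 1·(-8) + 1·3
  = 0 - 8 + 3
  = -5
Equation: y + z = -5

y + z = -5


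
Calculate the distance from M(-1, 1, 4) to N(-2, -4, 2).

d = √[(x₂-x₁)² + (y₂-y₁)² + (z₂-z₁)²]
  = √[(-1)² + (-5)² + (-2)²]
  = √[1 + 25 + 4]
  = √30
  ≈ 5.477

5.477


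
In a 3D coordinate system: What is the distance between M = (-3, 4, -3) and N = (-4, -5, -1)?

d = √[(x₂-x₁)² + (y₂-y₁)² + (z₂-z₁)²]
  = √[(-1)² + (-9)² + 2²]
  = √[1 + 81 + 4]
  = √86
  ≈ 9.274

9.274


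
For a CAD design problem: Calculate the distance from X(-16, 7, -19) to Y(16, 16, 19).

d = √[(x₂-x₁)² + (y₂-y₁)² + (z₂-z₁)²]
  = √[32² + 9² + 38²]
  = √[1024 + 81 + 1444]
  = √2549
  ≈ 50.49

50.49


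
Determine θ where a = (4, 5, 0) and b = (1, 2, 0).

a·b = 4·1 + 5·2 + 0·0 = 4 + 10 + 0 = 14
|a| = √(4² + 5² + 0²) = √41 ≈ 6.403
|b| = √(1² + 2² + 0²) = √5 ≈ 2.236
cos θ = (a·b)/(|a||b|) = 14/(6.403·2.236) ≈ 0.9778
θ = arccos(0.9778) ≈ 12.09°

12.09°


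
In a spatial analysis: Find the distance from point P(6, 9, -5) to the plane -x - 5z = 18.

distance = |a·x₀ + b·y₀ + c·z₀ - d| / √(a² + b² + c²)
  = |(-1)·6 + 0·9 + (-5)·(-5) - 18| / √((-1)² + 0² + (-5)²)
  = |-6 + 0 + 25 - 18| / √(1 + 0 + 25)
  = |1| / √26
  = 1 / 5.099
  ≈ 0.1961

0.1961


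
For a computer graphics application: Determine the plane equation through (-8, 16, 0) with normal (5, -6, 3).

The plane through P with normal n = (a, b, c) satisfies n·(r - P) = 0,
i.e. ax + by + cz = a·x₀ + b·y₀ + c·z₀.
d = 5·(-8) + (-6)·16 + 3·0
  = -40 - 96 + 0
  = -136
Equation: 5x - 6y + 3z = -136

5x - 6y + 3z = -136


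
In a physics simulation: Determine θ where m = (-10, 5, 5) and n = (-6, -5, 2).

m·n = (-10)·(-6) + 5·(-5) + 5·2 = 60 - 25 + 10 = 45
|m| = √((-10)² + 5² + 5²) = √150 ≈ 12.25
|n| = √((-6)² + (-5)² + 2²) = √65 ≈ 8.062
cos θ = (m·n)/(|m||n|) = 45/(12.25·8.062) ≈ 0.4557
θ = arccos(0.4557) ≈ 62.89°

62.89°


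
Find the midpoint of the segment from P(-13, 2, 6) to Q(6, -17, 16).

M = ((x₁+x₂)/2, (y₁+y₂)/2, (z₁+z₂)/2)
  = ((-13 + 6)/2, (2 - 17)/2, (6 + 16)/2)
  = (-7/2, -15/2, 22/2)
  = (-3.5, -7.5, 11)

(-3.5, -7.5, 11)


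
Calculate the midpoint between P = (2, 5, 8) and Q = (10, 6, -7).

M = ((x₁+x₂)/2, (y₁+y₂)/2, (z₁+z₂)/2)
  = ((2 + 10)/2, (5 + 6)/2, (8 - 7)/2)
  = (12/2, 11/2, 1/2)
  = (6, 5.5, 0.5)

(6, 5.5, 0.5)


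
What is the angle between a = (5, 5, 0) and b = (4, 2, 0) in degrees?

a·b = 5·4 + 5·2 + 0·0 = 20 + 10 + 0 = 30
|a| = √(5² + 5² + 0²) = √50 ≈ 7.071
|b| = √(4² + 2² + 0²) = √20 ≈ 4.472
cos θ = (a·b)/(|a||b|) = 30/(7.071·4.472) ≈ 0.9487
θ = arccos(0.9487) ≈ 18.43°

18.43°


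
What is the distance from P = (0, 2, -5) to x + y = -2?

distance = |a·x₀ + b·y₀ + c·z₀ - d| / √(a² + b² + c²)
  = |1·0 + 1·2 + 0·(-5) - (-2)| / √(1² + 1² + 0²)
  = |0 + 2 + 0 + 2| / √(1 + 1 + 0)
  = |4| / √2
  = 4 / 1.414
  ≈ 2.828

2.828


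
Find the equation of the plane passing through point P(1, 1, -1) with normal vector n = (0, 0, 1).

The plane through P with normal n = (a, b, c) satisfies n·(r - P) = 0,
i.e. ax + by + cz = a·x₀ + b·y₀ + c·z₀.
d = 0·1 + 0·1 + 1·(-1)
  = 0 + 0 - 1
  = -1
Equation: z = -1

z = -1


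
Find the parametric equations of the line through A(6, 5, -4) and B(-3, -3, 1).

Direction vector d = B - A = (-3 - 6, -3 - 5, 1 + 4) = (-9, -8, 5)
Parametric form r = A + t·d:
x = 6 - 9t, y = 5 - 8t, z = -4 + 5t

x = 6 - 9t, y = 5 - 8t, z = -4 + 5t


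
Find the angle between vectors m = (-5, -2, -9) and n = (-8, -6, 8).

m·n = (-5)·(-8) + (-2)·(-6) + (-9)·8 = 40 + 12 - 72 = -20
|m| = √((-5)² + (-2)² + (-9)²) = √110 ≈ 10.49
|n| = √((-8)² + (-6)² + 8²) = √164 ≈ 12.81
cos θ = (m·n)/(|m||n|) = -20/(10.49·12.81) ≈ -0.1489
θ = arccos(-0.1489) ≈ 98.56°

98.56°


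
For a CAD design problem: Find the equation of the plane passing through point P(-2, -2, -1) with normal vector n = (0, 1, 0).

The plane through P with normal n = (a, b, c) satisfies n·(r - P) = 0,
i.e. ax + by + cz = a·x₀ + b·y₀ + c·z₀.
d = 0·(-2) + 1·(-2) + 0·(-1)
  = 0 - 2 + 0
  = -2
Equation: y = -2

y = -2


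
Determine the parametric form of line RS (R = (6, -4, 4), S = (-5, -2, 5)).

Direction vector d = S - R = (-5 - 6, -2 + 4, 5 - 4) = (-11, 2, 1)
Parametric form r = R + t·d:
x = 6 - 11t, y = -4 + 2t, z = 4 + t

x = 6 - 11t, y = -4 + 2t, z = 4 + t


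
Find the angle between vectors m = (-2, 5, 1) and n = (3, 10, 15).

m·n = (-2)·3 + 5·10 + 1·15 = -6 + 50 + 15 = 59
|m| = √((-2)² + 5² + 1²) = √30 ≈ 5.477
|n| = √(3² + 10² + 15²) = √334 ≈ 18.28
cos θ = (m·n)/(|m||n|) = 59/(5.477·18.28) ≈ 0.5894
θ = arccos(0.5894) ≈ 53.88°

53.88°


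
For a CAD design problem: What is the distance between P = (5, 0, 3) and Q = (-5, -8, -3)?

d = √[(x₂-x₁)² + (y₂-y₁)² + (z₂-z₁)²]
  = √[(-10)² + (-8)² + (-6)²]
  = √[100 + 64 + 36]
  = √200
  ≈ 14.14

14.14


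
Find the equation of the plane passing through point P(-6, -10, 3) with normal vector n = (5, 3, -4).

The plane through P with normal n = (a, b, c) satisfies n·(r - P) = 0,
i.e. ax + by + cz = a·x₀ + b·y₀ + c·z₀.
d = 5·(-6) + 3·(-10) + (-4)·3
  = -30 - 30 - 12
  = -72
Equation: 5x + 3y - 4z = -72

5x + 3y - 4z = -72


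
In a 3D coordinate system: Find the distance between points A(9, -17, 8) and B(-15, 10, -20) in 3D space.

d = √[(x₂-x₁)² + (y₂-y₁)² + (z₂-z₁)²]
  = √[(-24)² + 27² + (-28)²]
  = √[576 + 729 + 784]
  = √2089
  ≈ 45.71

45.71


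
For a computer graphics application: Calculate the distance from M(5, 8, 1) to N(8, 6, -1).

d = √[(x₂-x₁)² + (y₂-y₁)² + (z₂-z₁)²]
  = √[3² + (-2)² + (-2)²]
  = √[9 + 4 + 4]
  = √17
  ≈ 4.123

4.123


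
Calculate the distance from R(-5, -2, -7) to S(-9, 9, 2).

d = √[(x₂-x₁)² + (y₂-y₁)² + (z₂-z₁)²]
  = √[(-4)² + 11² + 9²]
  = √[16 + 121 + 81]
  = √218
  ≈ 14.76

14.76


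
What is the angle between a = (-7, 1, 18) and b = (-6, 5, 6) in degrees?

a·b = (-7)·(-6) + 1·5 + 18·6 = 42 + 5 + 108 = 155
|a| = √((-7)² + 1² + 18²) = √374 ≈ 19.34
|b| = √((-6)² + 5² + 6²) = √97 ≈ 9.849
cos θ = (a·b)/(|a||b|) = 155/(19.34·9.849) ≈ 0.8138
θ = arccos(0.8138) ≈ 35.53°

35.53°


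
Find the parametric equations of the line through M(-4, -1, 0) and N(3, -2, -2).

Direction vector d = N - M = (3 + 4, -2 + 1, -2 + 0) = (7, -1, -2)
Parametric form r = M + t·d:
x = -4 + 7t, y = -1 - t, z = 0 - 2t

x = -4 + 7t, y = -1 - t, z = 0 - 2t


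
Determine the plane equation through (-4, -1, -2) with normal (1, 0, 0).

The plane through P with normal n = (a, b, c) satisfies n·(r - P) = 0,
i.e. ax + by + cz = a·x₀ + b·y₀ + c·z₀.
d = 1·(-4) + 0·(-1) + 0·(-2)
  = -4 + 0 + 0
  = -4
Equation: x = -4

x = -4


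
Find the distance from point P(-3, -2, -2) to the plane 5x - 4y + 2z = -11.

distance = |a·x₀ + b·y₀ + c·z₀ - d| / √(a² + b² + c²)
  = |5·(-3) + (-4)·(-2) + 2·(-2) - (-11)| / √(5² + (-4)² + 2²)
  = |-15 + 8 - 4 + 11| / √(25 + 16 + 4)
  = |0| / √45
  = 0 / 6.708
  ≈ 0

0


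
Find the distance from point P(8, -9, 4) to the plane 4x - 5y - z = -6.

distance = |a·x₀ + b·y₀ + c·z₀ - d| / √(a² + b² + c²)
  = |4·8 + (-5)·(-9) + (-1)·4 - (-6)| / √(4² + (-5)² + (-1)²)
  = |32 + 45 - 4 + 6| / √(16 + 25 + 1)
  = |79| / √42
  = 79 / 6.481
  ≈ 12.19

12.19


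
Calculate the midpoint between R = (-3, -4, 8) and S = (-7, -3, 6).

M = ((x₁+x₂)/2, (y₁+y₂)/2, (z₁+z₂)/2)
  = ((-3 - 7)/2, (-4 - 3)/2, (8 + 6)/2)
  = (-10/2, -7/2, 14/2)
  = (-5, -3.5, 7)

(-5, -3.5, 7)


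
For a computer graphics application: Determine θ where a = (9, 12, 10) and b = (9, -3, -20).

a·b = 9·9 + 12·(-3) + 10·(-20) = 81 - 36 - 200 = -155
|a| = √(9² + 12² + 10²) = √325 ≈ 18.03
|b| = √(9² + (-3)² + (-20)²) = √490 ≈ 22.14
cos θ = (a·b)/(|a||b|) = -155/(18.03·22.14) ≈ -0.3884
θ = arccos(-0.3884) ≈ 112.9°

112.9°


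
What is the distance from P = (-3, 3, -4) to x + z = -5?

distance = |a·x₀ + b·y₀ + c·z₀ - d| / √(a² + b² + c²)
  = |1·(-3) + 0·3 + 1·(-4) - (-5)| / √(1² + 0² + 1²)
  = |-3 + 0 - 4 + 5| / √(1 + 0 + 1)
  = |-2| / √2
  = 2 / 1.414
  ≈ 1.414

1.414


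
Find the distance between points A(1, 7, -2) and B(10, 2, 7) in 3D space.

d = √[(x₂-x₁)² + (y₂-y₁)² + (z₂-z₁)²]
  = √[9² + (-5)² + 9²]
  = √[81 + 25 + 81]
  = √187
  ≈ 13.67

13.67


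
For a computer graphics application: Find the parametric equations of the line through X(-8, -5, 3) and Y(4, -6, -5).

Direction vector d = Y - X = (4 + 8, -6 + 5, -5 - 3) = (12, -1, -8)
Parametric form r = X + t·d:
x = -8 + 12t, y = -5 - t, z = 3 - 8t

x = -8 + 12t, y = -5 - t, z = 3 - 8t


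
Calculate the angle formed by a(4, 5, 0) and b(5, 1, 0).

a·b = 4·5 + 5·1 + 0·0 = 20 + 5 + 0 = 25
|a| = √(4² + 5² + 0²) = √41 ≈ 6.403
|b| = √(5² + 1² + 0²) = √26 ≈ 5.099
cos θ = (a·b)/(|a||b|) = 25/(6.403·5.099) ≈ 0.7657
θ = arccos(0.7657) ≈ 40.03°

40.03°


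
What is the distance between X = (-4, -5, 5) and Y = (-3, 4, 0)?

d = √[(x₂-x₁)² + (y₂-y₁)² + (z₂-z₁)²]
  = √[1² + 9² + (-5)²]
  = √[1 + 81 + 25]
  = √107
  ≈ 10.34

10.34


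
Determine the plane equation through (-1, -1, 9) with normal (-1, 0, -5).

The plane through P with normal n = (a, b, c) satisfies n·(r - P) = 0,
i.e. ax + by + cz = a·x₀ + b·y₀ + c·z₀.
d = (-1)·(-1) + 0·(-1) + (-5)·9
  = 1 + 0 - 45
  = -44
Equation: -x - 5z = -44

-x - 5z = -44


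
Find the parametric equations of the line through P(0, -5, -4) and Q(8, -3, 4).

Direction vector d = Q - P = (8 + 0, -3 + 5, 4 + 4) = (8, 2, 8)
Parametric form r = P + t·d:
x = 0 + 8t, y = -5 + 2t, z = -4 + 8t

x = 0 + 8t, y = -5 + 2t, z = -4 + 8t


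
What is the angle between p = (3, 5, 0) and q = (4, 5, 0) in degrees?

p·q = 3·4 + 5·5 + 0·0 = 12 + 25 + 0 = 37
|p| = √(3² + 5² + 0²) = √34 ≈ 5.831
|q| = √(4² + 5² + 0²) = √41 ≈ 6.403
cos θ = (p·q)/(|p||q|) = 37/(5.831·6.403) ≈ 0.991
θ = arccos(0.991) ≈ 7.696°

7.696°


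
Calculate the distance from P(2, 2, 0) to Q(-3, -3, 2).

d = √[(x₂-x₁)² + (y₂-y₁)² + (z₂-z₁)²]
  = √[(-5)² + (-5)² + 2²]
  = √[25 + 25 + 4]
  = √54
  ≈ 7.348

7.348


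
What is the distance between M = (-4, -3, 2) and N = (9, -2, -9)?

d = √[(x₂-x₁)² + (y₂-y₁)² + (z₂-z₁)²]
  = √[13² + 1² + (-11)²]
  = √[169 + 1 + 121]
  = √291
  ≈ 17.06

17.06


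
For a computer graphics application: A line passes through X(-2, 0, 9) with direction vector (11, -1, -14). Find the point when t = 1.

P(t) = X + t·d
  = (-2 + 11·1, 0 + (-1)·1, 9 + (-14)·1)
  = (-2 + 11, 0 - 1, 9 - 14)
  = (9, -1, -5)

(9, -1, -5)


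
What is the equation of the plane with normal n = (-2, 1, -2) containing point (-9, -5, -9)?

The plane through P with normal n = (a, b, c) satisfies n·(r - P) = 0,
i.e. ax + by + cz = a·x₀ + b·y₀ + c·z₀.
d = (-2)·(-9) + 1·(-5) + (-2)·(-9)
  = 18 - 5 + 18
  = 31
Equation: -2x + y - 2z = 31

-2x + y - 2z = 31


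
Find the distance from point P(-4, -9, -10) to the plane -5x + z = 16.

distance = |a·x₀ + b·y₀ + c·z₀ - d| / √(a² + b² + c²)
  = |(-5)·(-4) + 0·(-9) + 1·(-10) - 16| / √((-5)² + 0² + 1²)
  = |20 + 0 - 10 - 16| / √(25 + 0 + 1)
  = |-6| / √26
  = 6 / 5.099
  ≈ 1.177

1.177


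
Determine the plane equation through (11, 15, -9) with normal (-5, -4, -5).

The plane through P with normal n = (a, b, c) satisfies n·(r - P) = 0,
i.e. ax + by + cz = a·x₀ + b·y₀ + c·z₀.
d = (-5)·11 + (-4)·15 + (-5)·(-9)
  = -55 - 60 + 45
  = -70
Equation: -5x - 4y - 5z = -70

-5x - 4y - 5z = -70


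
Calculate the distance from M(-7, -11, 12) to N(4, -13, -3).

d = √[(x₂-x₁)² + (y₂-y₁)² + (z₂-z₁)²]
  = √[11² + (-2)² + (-15)²]
  = √[121 + 4 + 225]
  = √350
  ≈ 18.71

18.71


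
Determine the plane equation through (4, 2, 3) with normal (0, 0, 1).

The plane through P with normal n = (a, b, c) satisfies n·(r - P) = 0,
i.e. ax + by + cz = a·x₀ + b·y₀ + c·z₀.
d = 0·4 + 0·2 + 1·3
  = 0 + 0 + 3
  = 3
Equation: z = 3

z = 3


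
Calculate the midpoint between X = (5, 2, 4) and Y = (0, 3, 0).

M = ((x₁+x₂)/2, (y₁+y₂)/2, (z₁+z₂)/2)
  = ((5 + 0)/2, (2 + 3)/2, (4 + 0)/2)
  = (5/2, 5/2, 4/2)
  = (2.5, 2.5, 2)

(2.5, 2.5, 2)


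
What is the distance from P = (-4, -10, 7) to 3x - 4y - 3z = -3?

distance = |a·x₀ + b·y₀ + c·z₀ - d| / √(a² + b² + c²)
  = |3·(-4) + (-4)·(-10) + (-3)·7 - (-3)| / √(3² + (-4)² + (-3)²)
  = |-12 + 40 - 21 + 3| / √(9 + 16 + 9)
  = |10| / √34
  = 10 / 5.831
  ≈ 1.715

1.715


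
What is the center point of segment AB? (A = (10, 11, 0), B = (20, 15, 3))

M = ((x₁+x₂)/2, (y₁+y₂)/2, (z₁+z₂)/2)
  = ((10 + 20)/2, (11 + 15)/2, (0 + 3)/2)
  = (30/2, 26/2, 3/2)
  = (15, 13, 1.5)

(15, 13, 1.5)


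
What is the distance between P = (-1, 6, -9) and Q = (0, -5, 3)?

d = √[(x₂-x₁)² + (y₂-y₁)² + (z₂-z₁)²]
  = √[1² + (-11)² + 12²]
  = √[1 + 121 + 144]
  = √266
  ≈ 16.31

16.31


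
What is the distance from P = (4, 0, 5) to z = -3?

distance = |a·x₀ + b·y₀ + c·z₀ - d| / √(a² + b² + c²)
  = |0·4 + 0·0 + 1·5 - (-3)| / √(0² + 0² + 1²)
  = |0 + 0 + 5 + 3| / √(0 + 0 + 1)
  = |8| / √1
  = 8 / 1
  ≈ 8

8


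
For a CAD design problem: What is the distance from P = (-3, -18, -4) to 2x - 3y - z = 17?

distance = |a·x₀ + b·y₀ + c·z₀ - d| / √(a² + b² + c²)
  = |2·(-3) + (-3)·(-18) + (-1)·(-4) - 17| / √(2² + (-3)² + (-1)²)
  = |-6 + 54 + 4 - 17| / √(4 + 9 + 1)
  = |35| / √14
  = 35 / 3.742
  ≈ 9.354

9.354


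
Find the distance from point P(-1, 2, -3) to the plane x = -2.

distance = |a·x₀ + b·y₀ + c·z₀ - d| / √(a² + b² + c²)
  = |1·(-1) + 0·2 + 0·(-3) - (-2)| / √(1² + 0² + 0²)
  = |-1 + 0 + 0 + 2| / √(1 + 0 + 0)
  = |1| / √1
  = 1 / 1
  ≈ 1

1


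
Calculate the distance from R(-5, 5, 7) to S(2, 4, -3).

d = √[(x₂-x₁)² + (y₂-y₁)² + (z₂-z₁)²]
  = √[7² + (-1)² + (-10)²]
  = √[49 + 1 + 100]
  = √150
  ≈ 12.25

12.25


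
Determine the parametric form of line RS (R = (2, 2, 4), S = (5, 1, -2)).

Direction vector d = S - R = (5 - 2, 1 - 2, -2 - 4) = (3, -1, -6)
Parametric form r = R + t·d:
x = 2 + 3t, y = 2 - t, z = 4 - 6t

x = 2 + 3t, y = 2 - t, z = 4 - 6t


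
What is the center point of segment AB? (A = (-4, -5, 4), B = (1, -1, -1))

M = ((x₁+x₂)/2, (y₁+y₂)/2, (z₁+z₂)/2)
  = ((-4 + 1)/2, (-5 - 1)/2, (4 - 1)/2)
  = (-3/2, -6/2, 3/2)
  = (-1.5, -3, 1.5)

(-1.5, -3, 1.5)


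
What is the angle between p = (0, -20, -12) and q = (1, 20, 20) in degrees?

p·q = 0·1 + (-20)·20 + (-12)·20 = 0 - 400 - 240 = -640
|p| = √(0² + (-20)² + (-12)²) = √544 ≈ 23.32
|q| = √(1² + 20² + 20²) = √801 ≈ 28.3
cos θ = (p·q)/(|p||q|) = -640/(23.32·28.3) ≈ -0.9695
θ = arccos(-0.9695) ≈ 165.8°

165.8°


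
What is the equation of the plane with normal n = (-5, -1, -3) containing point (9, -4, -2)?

The plane through P with normal n = (a, b, c) satisfies n·(r - P) = 0,
i.e. ax + by + cz = a·x₀ + b·y₀ + c·z₀.
d = (-5)·9 + (-1)·(-4) + (-3)·(-2)
  = -45 + 4 + 6
  = -35
Equation: -5x - y - 3z = -35

-5x - y - 3z = -35


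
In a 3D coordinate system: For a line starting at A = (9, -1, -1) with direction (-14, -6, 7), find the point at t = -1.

P(t) = A + t·d
  = (9 + (-14)·(-1), -1 + (-6)·(-1), -1 + 7·(-1))
  = (9 + 14, -1 + 6, -1 - 7)
  = (23, 5, -8)

(23, 5, -8)


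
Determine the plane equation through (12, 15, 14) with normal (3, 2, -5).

The plane through P with normal n = (a, b, c) satisfies n·(r - P) = 0,
i.e. ax + by + cz = a·x₀ + b·y₀ + c·z₀.
d = 3·12 + 2·15 + (-5)·14
  = 36 + 30 - 70
  = -4
Equation: 3x + 2y - 5z = -4

3x + 2y - 5z = -4


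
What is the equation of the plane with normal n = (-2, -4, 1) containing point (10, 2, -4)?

The plane through P with normal n = (a, b, c) satisfies n·(r - P) = 0,
i.e. ax + by + cz = a·x₀ + b·y₀ + c·z₀.
d = (-2)·10 + (-4)·2 + 1·(-4)
  = -20 - 8 - 4
  = -32
Equation: -2x - 4y + z = -32

-2x - 4y + z = -32


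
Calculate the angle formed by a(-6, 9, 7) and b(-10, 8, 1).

a·b = (-6)·(-10) + 9·8 + 7·1 = 60 + 72 + 7 = 139
|a| = √((-6)² + 9² + 7²) = √166 ≈ 12.88
|b| = √((-10)² + 8² + 1²) = √165 ≈ 12.85
cos θ = (a·b)/(|a||b|) = 139/(12.88·12.85) ≈ 0.8399
θ = arccos(0.8399) ≈ 32.87°

32.87°


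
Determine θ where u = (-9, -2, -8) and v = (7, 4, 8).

u·v = (-9)·7 + (-2)·4 + (-8)·8 = -63 - 8 - 64 = -135
|u| = √((-9)² + (-2)² + (-8)²) = √149 ≈ 12.21
|v| = √(7² + 4² + 8²) = √129 ≈ 11.36
cos θ = (u·v)/(|u||v|) = -135/(12.21·11.36) ≈ -0.9737
θ = arccos(-0.9737) ≈ 166.8°

166.8°


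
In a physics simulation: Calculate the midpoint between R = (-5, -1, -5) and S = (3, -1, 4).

M = ((x₁+x₂)/2, (y₁+y₂)/2, (z₁+z₂)/2)
  = ((-5 + 3)/2, (-1 - 1)/2, (-5 + 4)/2)
  = (-2/2, -2/2, -1/2)
  = (-1, -1, -0.5)

(-1, -1, -0.5)


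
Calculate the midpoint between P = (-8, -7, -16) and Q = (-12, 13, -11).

M = ((x₁+x₂)/2, (y₁+y₂)/2, (z₁+z₂)/2)
  = ((-8 - 12)/2, (-7 + 13)/2, (-16 - 11)/2)
  = (-20/2, 6/2, -27/2)
  = (-10, 3, -13.5)

(-10, 3, -13.5)


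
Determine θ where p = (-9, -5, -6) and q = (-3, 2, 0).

p·q = (-9)·(-3) + (-5)·2 + (-6)·0 = 27 - 10 + 0 = 17
|p| = √((-9)² + (-5)² + (-6)²) = √142 ≈ 11.92
|q| = √((-3)² + 2² + 0²) = √13 ≈ 3.606
cos θ = (p·q)/(|p||q|) = 17/(11.92·3.606) ≈ 0.3957
θ = arccos(0.3957) ≈ 66.69°

66.69°


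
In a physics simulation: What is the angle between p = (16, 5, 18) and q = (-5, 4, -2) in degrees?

p·q = 16·(-5) + 5·4 + 18·(-2) = -80 + 20 - 36 = -96
|p| = √(16² + 5² + 18²) = √605 ≈ 24.6
|q| = √((-5)² + 4² + (-2)²) = √45 ≈ 6.708
cos θ = (p·q)/(|p||q|) = -96/(24.6·6.708) ≈ -0.5818
θ = arccos(-0.5818) ≈ 125.6°

125.6°


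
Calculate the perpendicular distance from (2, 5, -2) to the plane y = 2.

distance = |a·x₀ + b·y₀ + c·z₀ - d| / √(a² + b² + c²)
  = |0·2 + 1·5 + 0·(-2) - 2| / √(0² + 1² + 0²)
  = |0 + 5 + 0 - 2| / √(0 + 1 + 0)
  = |3| / √1
  = 3 / 1
  ≈ 3

3


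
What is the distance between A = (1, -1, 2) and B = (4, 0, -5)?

d = √[(x₂-x₁)² + (y₂-y₁)² + (z₂-z₁)²]
  = √[3² + 1² + (-7)²]
  = √[9 + 1 + 49]
  = √59
  ≈ 7.681

7.681


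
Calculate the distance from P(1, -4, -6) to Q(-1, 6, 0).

d = √[(x₂-x₁)² + (y₂-y₁)² + (z₂-z₁)²]
  = √[(-2)² + 10² + 6²]
  = √[4 + 100 + 36]
  = √140
  ≈ 11.83

11.83


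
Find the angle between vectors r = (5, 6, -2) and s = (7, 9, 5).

r·s = 5·7 + 6·9 + (-2)·5 = 35 + 54 - 10 = 79
|r| = √(5² + 6² + (-2)²) = √65 ≈ 8.062
|s| = √(7² + 9² + 5²) = √155 ≈ 12.45
cos θ = (r·s)/(|r||s|) = 79/(8.062·12.45) ≈ 0.7871
θ = arccos(0.7871) ≈ 38.09°

38.09°


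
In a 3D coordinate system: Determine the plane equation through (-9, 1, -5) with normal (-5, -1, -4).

The plane through P with normal n = (a, b, c) satisfies n·(r - P) = 0,
i.e. ax + by + cz = a·x₀ + b·y₀ + c·z₀.
d = (-5)·(-9) + (-1)·1 + (-4)·(-5)
  = 45 - 1 + 20
  = 64
Equation: -5x - y - 4z = 64

-5x - y - 4z = 64


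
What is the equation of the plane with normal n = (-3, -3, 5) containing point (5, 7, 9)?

The plane through P with normal n = (a, b, c) satisfies n·(r - P) = 0,
i.e. ax + by + cz = a·x₀ + b·y₀ + c·z₀.
d = (-3)·5 + (-3)·7 + 5·9
  = -15 - 21 + 45
  = 9
Equation: -3x - 3y + 5z = 9

-3x - 3y + 5z = 9


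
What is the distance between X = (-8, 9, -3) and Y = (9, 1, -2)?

d = √[(x₂-x₁)² + (y₂-y₁)² + (z₂-z₁)²]
  = √[17² + (-8)² + 1²]
  = √[289 + 64 + 1]
  = √354
  ≈ 18.81

18.81


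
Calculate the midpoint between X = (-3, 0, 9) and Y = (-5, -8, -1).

M = ((x₁+x₂)/2, (y₁+y₂)/2, (z₁+z₂)/2)
  = ((-3 - 5)/2, (0 - 8)/2, (9 - 1)/2)
  = (-8/2, -8/2, 8/2)
  = (-4, -4, 4)

(-4, -4, 4)


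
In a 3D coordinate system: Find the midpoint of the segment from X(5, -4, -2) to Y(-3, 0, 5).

M = ((x₁+x₂)/2, (y₁+y₂)/2, (z₁+z₂)/2)
  = ((5 - 3)/2, (-4 + 0)/2, (-2 + 5)/2)
  = (2/2, -4/2, 3/2)
  = (1, -2, 1.5)

(1, -2, 1.5)


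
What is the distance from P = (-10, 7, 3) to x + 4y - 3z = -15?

distance = |a·x₀ + b·y₀ + c·z₀ - d| / √(a² + b² + c²)
  = |1·(-10) + 4·7 + (-3)·3 - (-15)| / √(1² + 4² + (-3)²)
  = |-10 + 28 - 9 + 15| / √(1 + 16 + 9)
  = |24| / √26
  = 24 / 5.099
  ≈ 4.707

4.707


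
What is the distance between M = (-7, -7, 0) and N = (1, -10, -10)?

d = √[(x₂-x₁)² + (y₂-y₁)² + (z₂-z₁)²]
  = √[8² + (-3)² + (-10)²]
  = √[64 + 9 + 100]
  = √173
  ≈ 13.15

13.15


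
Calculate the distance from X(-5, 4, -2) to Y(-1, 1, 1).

d = √[(x₂-x₁)² + (y₂-y₁)² + (z₂-z₁)²]
  = √[4² + (-3)² + 3²]
  = √[16 + 9 + 9]
  = √34
  ≈ 5.831

5.831


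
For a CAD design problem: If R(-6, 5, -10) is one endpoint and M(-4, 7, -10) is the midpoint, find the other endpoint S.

S = 2M - R
  = (2·(-4) - (-6), 2·7 - 5, 2·(-10) - (-10))
  = (-8 + 6, 14 - 5, -20 + 10)
  = (-2, 9, -10)

(-2, 9, -10)


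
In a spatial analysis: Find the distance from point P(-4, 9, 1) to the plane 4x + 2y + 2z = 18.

distance = |a·x₀ + b·y₀ + c·z₀ - d| / √(a² + b² + c²)
  = |4·(-4) + 2·9 + 2·1 - 18| / √(4² + 2² + 2²)
  = |-16 + 18 + 2 - 18| / √(16 + 4 + 4)
  = |-14| / √24
  = 14 / 4.899
  ≈ 2.858

2.858


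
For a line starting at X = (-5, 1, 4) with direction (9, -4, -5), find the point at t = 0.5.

P(t) = X + t·d
  = (-5 + 9·0.5, 1 + (-4)·0.5, 4 + (-5)·0.5)
  = (-5 + 4.5, 1 - 2, 4 - 2.5)
  = (-0.5, -1, 1.5)

(-0.5, -1, 1.5)


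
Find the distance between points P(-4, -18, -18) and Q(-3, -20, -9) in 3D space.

d = √[(x₂-x₁)² + (y₂-y₁)² + (z₂-z₁)²]
  = √[1² + (-2)² + 9²]
  = √[1 + 4 + 81]
  = √86
  ≈ 9.274

9.274


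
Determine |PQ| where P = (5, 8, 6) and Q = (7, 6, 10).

d = √[(x₂-x₁)² + (y₂-y₁)² + (z₂-z₁)²]
  = √[2² + (-2)² + 4²]
  = √[4 + 4 + 16]
  = √24
  ≈ 4.899

4.899


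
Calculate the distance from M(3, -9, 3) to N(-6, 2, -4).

d = √[(x₂-x₁)² + (y₂-y₁)² + (z₂-z₁)²]
  = √[(-9)² + 11² + (-7)²]
  = √[81 + 121 + 49]
  = √251
  ≈ 15.84

15.84


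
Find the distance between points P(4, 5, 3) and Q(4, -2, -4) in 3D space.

d = √[(x₂-x₁)² + (y₂-y₁)² + (z₂-z₁)²]
  = √[0² + (-7)² + (-7)²]
  = √[0 + 49 + 49]
  = √98
  ≈ 9.899

9.899


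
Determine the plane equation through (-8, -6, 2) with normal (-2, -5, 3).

The plane through P with normal n = (a, b, c) satisfies n·(r - P) = 0,
i.e. ax + by + cz = a·x₀ + b·y₀ + c·z₀.
d = (-2)·(-8) + (-5)·(-6) + 3·2
  = 16 + 30 + 6
  = 52
Equation: -2x - 5y + 3z = 52

-2x - 5y + 3z = 52


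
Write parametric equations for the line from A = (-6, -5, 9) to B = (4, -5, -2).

Direction vector d = B - A = (4 + 6, -5 + 5, -2 - 9) = (10, 0, -11)
Parametric form r = A + t·d:
x = -6 + 10t, y = -5, z = 9 - 11t

x = -6 + 10t, y = -5, z = 9 - 11t


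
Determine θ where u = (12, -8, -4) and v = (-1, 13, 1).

u·v = 12·(-1) + (-8)·13 + (-4)·1 = -12 - 104 - 4 = -120
|u| = √(12² + (-8)² + (-4)²) = √224 ≈ 14.97
|v| = √((-1)² + 13² + 1²) = √171 ≈ 13.08
cos θ = (u·v)/(|u||v|) = -120/(14.97·13.08) ≈ -0.6131
θ = arccos(-0.6131) ≈ 127.8°

127.8°


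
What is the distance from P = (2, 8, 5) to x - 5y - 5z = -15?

distance = |a·x₀ + b·y₀ + c·z₀ - d| / √(a² + b² + c²)
  = |1·2 + (-5)·8 + (-5)·5 - (-15)| / √(1² + (-5)² + (-5)²)
  = |2 - 40 - 25 + 15| / √(1 + 25 + 25)
  = |-48| / √51
  = 48 / 7.141
  ≈ 6.721

6.721


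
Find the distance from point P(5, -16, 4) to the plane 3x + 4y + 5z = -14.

distance = |a·x₀ + b·y₀ + c·z₀ - d| / √(a² + b² + c²)
  = |3·5 + 4·(-16) + 5·4 - (-14)| / √(3² + 4² + 5²)
  = |15 - 64 + 20 + 14| / √(9 + 16 + 25)
  = |-15| / √50
  = 15 / 7.071
  ≈ 2.121

2.121


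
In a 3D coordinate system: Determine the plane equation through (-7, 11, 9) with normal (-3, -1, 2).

The plane through P with normal n = (a, b, c) satisfies n·(r - P) = 0,
i.e. ax + by + cz = a·x₀ + b·y₀ + c·z₀.
d = (-3)·(-7) + (-1)·11 + 2·9
  = 21 - 11 + 18
  = 28
Equation: -3x - y + 2z = 28

-3x - y + 2z = 28
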